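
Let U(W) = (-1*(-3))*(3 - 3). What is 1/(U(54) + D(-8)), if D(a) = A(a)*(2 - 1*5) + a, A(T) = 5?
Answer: -1/23 ≈ -0.043478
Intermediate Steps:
U(W) = 0 (U(W) = 3*0 = 0)
D(a) = -15 + a (D(a) = 5*(2 - 1*5) + a = 5*(2 - 5) + a = 5*(-3) + a = -15 + a)
1/(U(54) + D(-8)) = 1/(0 + (-15 - 8)) = 1/(0 - 23) = 1/(-23) = -1/23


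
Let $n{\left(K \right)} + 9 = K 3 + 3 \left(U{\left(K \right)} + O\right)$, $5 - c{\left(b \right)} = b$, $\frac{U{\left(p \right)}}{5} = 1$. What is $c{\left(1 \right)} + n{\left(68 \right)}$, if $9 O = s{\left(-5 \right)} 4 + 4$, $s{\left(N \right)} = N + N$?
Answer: $202$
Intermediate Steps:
$U{\left(p \right)} = 5$ ($U{\left(p \right)} = 5 \cdot 1 = 5$)
$s{\left(N \right)} = 2 N$
$c{\left(b \right)} = 5 - b$
$O = -4$ ($O = \frac{2 \left(-5\right) 4 + 4}{9} = \frac{\left(-10\right) 4 + 4}{9} = \frac{-40 + 4}{9} = \frac{1}{9} \left(-36\right) = -4$)
$n{\left(K \right)} = -6 + 3 K$ ($n{\left(K \right)} = -9 + \left(K 3 + 3 \left(5 - 4\right)\right) = -9 + \left(3 K + 3 \cdot 1\right) = -9 + \left(3 K + 3\right) = -9 + \left(3 + 3 K\right) = -6 + 3 K$)
$c{\left(1 \right)} + n{\left(68 \right)} = \left(5 - 1\right) + \left(-6 + 3 \cdot 68\right) = \left(5 - 1\right) + \left(-6 + 204\right) = 4 + 198 = 202$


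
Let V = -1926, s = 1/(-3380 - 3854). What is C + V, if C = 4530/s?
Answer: -32771946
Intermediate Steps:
s = -1/7234 (s = 1/(-7234) = -1/7234 ≈ -0.00013824)
C = -32770020 (C = 4530/(-1/7234) = 4530*(-7234) = -32770020)
C + V = -32770020 - 1926 = -32771946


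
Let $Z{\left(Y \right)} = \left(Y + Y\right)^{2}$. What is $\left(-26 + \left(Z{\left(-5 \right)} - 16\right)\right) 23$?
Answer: $1334$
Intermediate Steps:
$Z{\left(Y \right)} = 4 Y^{2}$ ($Z{\left(Y \right)} = \left(2 Y\right)^{2} = 4 Y^{2}$)
$\left(-26 + \left(Z{\left(-5 \right)} - 16\right)\right) 23 = \left(-26 - \left(16 - 4 \left(-5\right)^{2}\right)\right) 23 = \left(-26 + \left(4 \cdot 25 - 16\right)\right) 23 = \left(-26 + \left(100 - 16\right)\right) 23 = \left(-26 + 84\right) 23 = 58 \cdot 23 = 1334$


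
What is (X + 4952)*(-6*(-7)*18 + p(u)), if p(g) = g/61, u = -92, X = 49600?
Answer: 2510701248/61 ≈ 4.1159e+7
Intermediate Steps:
p(g) = g/61
(X + 4952)*(-6*(-7)*18 + p(u)) = (49600 + 4952)*(-6*(-7)*18 + (1/61)*(-92)) = 54552*(42*18 - 92/61) = 54552*(756 - 92/61) = 54552*(46024/61) = 2510701248/61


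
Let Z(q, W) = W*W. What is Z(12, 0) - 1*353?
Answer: -353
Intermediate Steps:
Z(q, W) = W²
Z(12, 0) - 1*353 = 0² - 1*353 = 0 - 353 = -353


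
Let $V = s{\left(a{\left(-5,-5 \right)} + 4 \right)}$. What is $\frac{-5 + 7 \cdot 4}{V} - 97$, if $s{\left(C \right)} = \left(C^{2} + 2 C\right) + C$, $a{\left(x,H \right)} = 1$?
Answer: $- \frac{3857}{40} \approx -96.425$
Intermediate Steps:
$s{\left(C \right)} = C^{2} + 3 C$
$V = 40$ ($V = \left(1 + 4\right) \left(3 + \left(1 + 4\right)\right) = 5 \left(3 + 5\right) = 5 \cdot 8 = 40$)
$\frac{-5 + 7 \cdot 4}{V} - 97 = \frac{-5 + 7 \cdot 4}{40} - 97 = \frac{-5 + 28}{40} - 97 = \frac{1}{40} \cdot 23 - 97 = \frac{23}{40} - 97 = - \frac{3857}{40}$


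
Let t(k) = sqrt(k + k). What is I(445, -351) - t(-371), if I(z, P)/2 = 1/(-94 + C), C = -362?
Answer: -1/228 - I*sqrt(742) ≈ -0.004386 - 27.24*I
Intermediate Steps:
t(k) = sqrt(2)*sqrt(k) (t(k) = sqrt(2*k) = sqrt(2)*sqrt(k))
I(z, P) = -1/228 (I(z, P) = 2/(-94 - 362) = 2/(-456) = 2*(-1/456) = -1/228)
I(445, -351) - t(-371) = -1/228 - sqrt(2)*sqrt(-371) = -1/228 - sqrt(2)*I*sqrt(371) = -1/228 - I*sqrt(742)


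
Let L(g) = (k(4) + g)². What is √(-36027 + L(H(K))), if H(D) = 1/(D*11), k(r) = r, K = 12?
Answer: I*√627454607/132 ≈ 189.77*I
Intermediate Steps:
H(D) = 1/(11*D)
L(g) = (4 + g)²
√(-36027 + L(H(K))) = √(-36027 + (4 + (1/11)/12)²) = √(-36027 + (4 + (1/11)*(1/12))²) = √(-36027 + (4 + 1/132)²) = √(-36027 + (529/132)²) = √(-36027 + 279841/17424) = √(-627454607/17424) = I*√627454607/132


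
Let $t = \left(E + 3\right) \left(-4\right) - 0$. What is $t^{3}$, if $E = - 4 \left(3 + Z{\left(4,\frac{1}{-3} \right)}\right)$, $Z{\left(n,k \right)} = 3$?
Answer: $592704$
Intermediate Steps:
$E = -24$ ($E = - 4 \left(3 + 3\right) = \left(-4\right) 6 = -24$)
$t = 84$ ($t = \left(-24 + 3\right) \left(-4\right) - 0 = \left(-21\right) \left(-4\right) + 0 = 84 + 0 = 84$)
$t^{3} = 84^{3} = 592704$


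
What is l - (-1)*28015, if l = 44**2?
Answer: 29951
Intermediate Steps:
l = 1936
l - (-1)*28015 = 1936 - (-1)*28015 = 1936 - 1*(-28015) = 1936 + 28015 = 29951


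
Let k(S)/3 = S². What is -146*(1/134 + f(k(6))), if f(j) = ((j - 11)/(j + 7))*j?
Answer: -102484627/7705 ≈ -13301.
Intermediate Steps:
k(S) = 3*S²
f(j) = j*(-11 + j)/(7 + j) (f(j) = ((-11 + j)/(7 + j))*j = j*(-11 + j)/(7 + j))
-146*(1/134 + f(k(6))) = -146*(1/134 + (3*6²)*(-11 + 3*6²)/(7 + 3*6²)) = -146*(1/134 + (3*36)*(-11 + 3*36)/(7 + 3*36)) = -146*(1/134 + 108*(-11 + 108)/(7 + 108)) = -146*(1/134 + 108*97/115) = -146*(1/134 + 108*(1/115)*97) = -146*(1/134 + 10476/115) = -146*1403899/15410 = -102484627/7705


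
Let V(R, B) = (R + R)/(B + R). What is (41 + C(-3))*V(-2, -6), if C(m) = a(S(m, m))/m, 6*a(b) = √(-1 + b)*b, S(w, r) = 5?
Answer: 182/9 ≈ 20.222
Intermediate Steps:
V(R, B) = 2*R/(B + R) (V(R, B) = (2*R)/(B + R) = 2*R/(B + R))
a(b) = b*√(-1 + b)/6 (a(b) = (√(-1 + b)*b)/6 = (b*√(-1 + b))/6 = b*√(-1 + b)/6)
C(m) = 5/(3*m) (C(m) = ((⅙)*5*√(-1 + 5))/m = ((⅙)*5*√4)/m = ((⅙)*5*2)/m = 5/(3*m))
(41 + C(-3))*V(-2, -6) = (41 + (5/3)/(-3))*(2*(-2)/(-6 - 2)) = (41 + (5/3)*(-⅓))*(2*(-2)/(-8)) = (41 - 5/9)*(2*(-2)*(-⅛)) = (364/9)*(½) = 182/9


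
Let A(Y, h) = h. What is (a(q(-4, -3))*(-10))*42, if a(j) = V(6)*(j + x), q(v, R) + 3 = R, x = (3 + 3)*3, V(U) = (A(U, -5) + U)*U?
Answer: -30240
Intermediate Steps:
V(U) = U*(-5 + U) (V(U) = (-5 + U)*U = U*(-5 + U))
x = 18 (x = 6*3 = 18)
q(v, R) = -3 + R
a(j) = 108 + 6*j (a(j) = (6*(-5 + 6))*(j + 18) = (6*1)*(18 + j) = 6*(18 + j) = 108 + 6*j)
(a(q(-4, -3))*(-10))*42 = ((108 + 6*(-3 - 3))*(-10))*42 = ((108 + 6*(-6))*(-10))*42 = ((108 - 36)*(-10))*42 = (72*(-10))*42 = -720*42 = -30240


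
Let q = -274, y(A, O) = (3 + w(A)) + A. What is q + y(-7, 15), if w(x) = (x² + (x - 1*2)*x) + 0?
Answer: -166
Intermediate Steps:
w(x) = x² + x*(-2 + x) (w(x) = (x² + (x - 2)*x) + 0 = (x² + (-2 + x)*x) + 0 = (x² + x*(-2 + x)) + 0 = x² + x*(-2 + x))
y(A, O) = 3 + A + 2*A*(-1 + A) (y(A, O) = (3 + 2*A*(-1 + A)) + A = 3 + A + 2*A*(-1 + A))
q + y(-7, 15) = -274 + (3 - 1*(-7) + 2*(-7)²) = -274 + (3 + 7 + 2*49) = -274 + (3 + 7 + 98) = -274 + 108 = -166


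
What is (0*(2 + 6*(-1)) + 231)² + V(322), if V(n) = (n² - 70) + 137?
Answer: 157112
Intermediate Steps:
V(n) = 67 + n² (V(n) = (-70 + n²) + 137 = 67 + n²)
(0*(2 + 6*(-1)) + 231)² + V(322) = (0*(2 + 6*(-1)) + 231)² + (67 + 322²) = (0*(2 - 6) + 231)² + (67 + 103684) = (0*(-4) + 231)² + 103751 = (0 + 231)² + 103751 = 231² + 103751 = 53361 + 103751 = 157112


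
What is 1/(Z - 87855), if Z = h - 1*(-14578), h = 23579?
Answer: -1/49698 ≈ -2.0122e-5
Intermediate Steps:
Z = 38157 (Z = 23579 - 1*(-14578) = 23579 + 14578 = 38157)
1/(Z - 87855) = 1/(38157 - 87855) = 1/(-49698) = -1/49698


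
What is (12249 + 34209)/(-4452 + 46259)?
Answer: 46458/41807 ≈ 1.1112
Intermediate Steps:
(12249 + 34209)/(-4452 + 46259) = 46458/41807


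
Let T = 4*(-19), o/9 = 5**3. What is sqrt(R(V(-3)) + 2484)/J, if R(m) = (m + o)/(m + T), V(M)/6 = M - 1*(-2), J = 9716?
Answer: sqrt(16610658)/796712 ≈ 0.0051155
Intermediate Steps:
o = 1125 (o = 9*5**3 = 9*125 = 1125)
V(M) = 12 + 6*M (V(M) = 6*(M - 1*(-2)) = 6*(M + 2) = 6*(2 + M) = 12 + 6*M)
T = -76
R(m) = (1125 + m)/(-76 + m) (R(m) = (m + 1125)/(m - 76) = (1125 + m)/(-76 + m))
sqrt(R(V(-3)) + 2484)/J = sqrt((1125 + (12 + 6*(-3)))/(-76 + (12 + 6*(-3))) + 2484)/9716 = sqrt((1125 + (12 - 18))/(-76 + (12 - 18)) + 2484)*(1/9716) = sqrt((1125 - 6)/(-76 - 6) + 2484)*(1/9716) = sqrt(1119/(-82) + 2484)*(1/9716) = sqrt(-1/82*1119 + 2484)*(1/9716) = sqrt(-1119/82 + 2484)*(1/9716) = sqrt(202569/82)*(1/9716) = (sqrt(16610658)/82)*(1/9716) = sqrt(16610658)/796712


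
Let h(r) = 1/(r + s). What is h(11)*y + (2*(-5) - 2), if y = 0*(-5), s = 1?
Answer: -12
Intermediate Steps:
h(r) = 1/(1 + r) (h(r) = 1/(r + 1) = 1/(1 + r))
y = 0
h(11)*y + (2*(-5) - 2) = 0/(1 + 11) + (2*(-5) - 2) = 0/12 + (-10 - 2) = (1/12)*0 - 12 = 0 - 12 = -12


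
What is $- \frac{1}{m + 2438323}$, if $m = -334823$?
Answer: $- \frac{1}{2103500} \approx -4.754 \cdot 10^{-7}$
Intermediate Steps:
$- \frac{1}{m + 2438323} = - \frac{1}{-334823 + 2438323} = - \frac{1}{2103500}$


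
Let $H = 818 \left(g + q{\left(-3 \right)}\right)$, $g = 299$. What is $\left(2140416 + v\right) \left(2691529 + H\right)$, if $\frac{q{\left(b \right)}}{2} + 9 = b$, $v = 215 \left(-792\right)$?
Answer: $5745860271144$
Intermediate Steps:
$v = -170280$
$q{\left(b \right)} = -18 + 2 b$
$H = 224950$ ($H = 818 \left(299 + \left(-18 + 2 \left(-3\right)\right)\right) = 818 \left(299 - 24\right) = 818 \cdot 275 = 224950$)
$\left(2140416 + v\right) \left(2691529 + H\right) = \left(2140416 - 170280\right) \left(2691529 + 224950\right) = 1970136 \cdot 2916479 = 5745860271144$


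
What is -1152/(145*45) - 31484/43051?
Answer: -28336428/31211975 ≈ -0.90787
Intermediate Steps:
-1152/(145*45) - 31484/43051 = -1152/6525 - 31484*1/43051 = -1152*1/6525 - 31484/43051 = -128/725 - 31484/43051 = -28336428/31211975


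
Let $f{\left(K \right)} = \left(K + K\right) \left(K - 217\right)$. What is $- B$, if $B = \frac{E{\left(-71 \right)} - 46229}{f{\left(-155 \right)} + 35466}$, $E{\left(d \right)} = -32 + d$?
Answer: $\frac{2574}{8377} \approx 0.30727$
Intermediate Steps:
$f{\left(K \right)} = 2 K \left(-217 + K\right)$
$B = - \frac{2574}{8377}$ ($B = \frac{\left(-32 - 71\right) - 46229}{2 \left(-155\right) \left(-217 - 155\right) + 35466} = \frac{-103 - 46229}{2 \left(-155\right) \left(-372\right) + 35466} = - \frac{46332}{115320 + 35466} = - \frac{46332}{150786} = \left(-46332\right) \frac{1}{150786} = - \frac{2574}{8377} \approx -0.30727$)
$- B = \left(-1\right) \left(- \frac{2574}{8377}\right) = \frac{2574}{8377}$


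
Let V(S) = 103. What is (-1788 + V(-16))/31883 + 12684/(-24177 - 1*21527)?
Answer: -120353803/364295158 ≈ -0.33037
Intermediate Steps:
(-1788 + V(-16))/31883 + 12684/(-24177 - 1*21527) = (-1788 + 103)/31883 + 12684/(-24177 - 1*21527) = -1685*1/31883 + 12684/(-24177 - 21527) = -1685/31883 + 12684/(-45704) = -1685/31883 + 12684*(-1/45704) = -1685/31883 - 3171/11426 = -120353803/364295158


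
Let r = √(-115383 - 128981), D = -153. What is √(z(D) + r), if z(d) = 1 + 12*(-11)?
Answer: √(-131 + 2*I*√61091) ≈ 13.791 + 17.922*I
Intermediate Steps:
z(d) = -131 (z(d) = 1 - 132 = -131)
r = 2*I*√61091 (r = √(-244364) = 2*I*√61091 ≈ 494.33*I)
√(z(D) + r) = √(-131 + 2*I*√61091)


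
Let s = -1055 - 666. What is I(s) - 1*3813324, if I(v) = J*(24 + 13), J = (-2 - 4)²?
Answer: -3811992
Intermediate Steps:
J = 36 (J = (-6)² = 36)
s = -1721
I(v) = 1332 (I(v) = 36*(24 + 13) = 36*37 = 1332)
I(s) - 1*3813324 = 1332 - 1*3813324 = 1332 - 3813324 = -3811992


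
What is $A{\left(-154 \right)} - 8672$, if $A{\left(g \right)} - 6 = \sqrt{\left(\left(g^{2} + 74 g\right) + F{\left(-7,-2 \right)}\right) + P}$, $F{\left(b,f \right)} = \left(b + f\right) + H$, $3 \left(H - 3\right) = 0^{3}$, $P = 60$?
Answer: $-8666 + \sqrt{12374} \approx -8554.8$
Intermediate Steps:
$H = 3$ ($H = 3 + \frac{0^{3}}{3} = 3 + \frac{1}{3} \cdot 0 = 3 + 0 = 3$)
$F{\left(b,f \right)} = 3 + b + f$ ($F{\left(b,f \right)} = \left(b + f\right) + 3 = 3 + b + f$)
$A{\left(g \right)} = 6 + \sqrt{54 + g^{2} + 74 g}$ ($A{\left(g \right)} = 6 + \sqrt{\left(\left(g^{2} + 74 g\right) - 6\right) + 60} = 6 + \sqrt{\left(-6 + g^{2} + 74 g\right) + 60} = 6 + \sqrt{54 + g^{2} + 74 g}$)
$A{\left(-154 \right)} - 8672 = \left(6 + \sqrt{54 + \left(-154\right)^{2} + 74 \left(-154\right)}\right) - 8672 = \left(6 + \sqrt{54 + 23716 - 11396}\right) - 8672 = \left(6 + \sqrt{12374}\right) - 8672 = -8666 + \sqrt{12374}$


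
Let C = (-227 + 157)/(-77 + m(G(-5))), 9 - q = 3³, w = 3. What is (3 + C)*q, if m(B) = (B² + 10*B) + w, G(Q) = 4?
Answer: -124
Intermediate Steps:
q = -18 (q = 9 - 1*3³ = 9 - 1*27 = 9 - 27 = -18)
m(B) = 3 + B² + 10*B (m(B) = (B² + 10*B) + 3 = 3 + B² + 10*B)
C = 35/9 (C = (-227 + 157)/(-77 + (3 + 4² + 10*4)) = -70/(-77 + (3 + 16 + 40)) = -70/(-77 + 59) = -70/(-18) = -70*(-1/18) = 35/9 ≈ 3.8889)
(3 + C)*q = (3 + 35/9)*(-18) = (62/9)*(-18) = -124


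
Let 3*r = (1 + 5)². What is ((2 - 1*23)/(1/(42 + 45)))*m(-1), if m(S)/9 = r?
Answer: -197316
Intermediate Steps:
r = 12 (r = (1 + 5)²/3 = (⅓)*6² = (⅓)*36 = 12)
m(S) = 108 (m(S) = 9*12 = 108)
((2 - 1*23)/(1/(42 + 45)))*m(-1) = ((2 - 1*23)/(1/(42 + 45)))*108 = ((2 - 23)/(1/87))*108 = (-21/(1/87))*108 = (87*(-21))*108 = -1827*108 = -197316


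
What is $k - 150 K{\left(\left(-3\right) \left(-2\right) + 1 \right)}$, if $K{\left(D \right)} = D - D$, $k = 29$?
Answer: $29$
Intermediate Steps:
$K{\left(D \right)} = 0$
$k - 150 K{\left(\left(-3\right) \left(-2\right) + 1 \right)} = 29 - 0 = 29 + 0 = 29$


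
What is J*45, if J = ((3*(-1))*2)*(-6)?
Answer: 1620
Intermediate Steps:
J = 36 (J = -3*2*(-6) = -6*(-6) = 36)
J*45 = 36*45 = 1620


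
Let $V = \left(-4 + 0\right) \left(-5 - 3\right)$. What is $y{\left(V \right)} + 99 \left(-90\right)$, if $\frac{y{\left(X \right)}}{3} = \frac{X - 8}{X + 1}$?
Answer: $- \frac{97986}{11} \approx -8907.8$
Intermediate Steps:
$V = 32$ ($V = \left(-4\right) \left(-8\right) = 32$)
$y{\left(X \right)} = \frac{3 \left(-8 + X\right)}{1 + X}$ ($y{\left(X \right)} = 3 \frac{X - 8}{X + 1} = 3 \frac{-8 + X}{1 + X} = \frac{3 \left(-8 + X\right)}{1 + X}$)
$y{\left(V \right)} + 99 \left(-90\right) = \frac{3 \left(-8 + 32\right)}{1 + 32} + 99 \left(-90\right) = 3 \cdot \frac{1}{33} \cdot 24 - 8910 = \frac{24}{11} - 8910 = - \frac{97986}{11}$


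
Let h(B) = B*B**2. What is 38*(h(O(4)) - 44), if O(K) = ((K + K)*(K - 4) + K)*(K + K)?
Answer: 1243512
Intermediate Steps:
O(K) = 2*K*(K + 2*K*(-4 + K)) (O(K) = ((2*K)*(-4 + K) + K)*(2*K) = (2*K*(-4 + K) + K)*(2*K) = (K + 2*K*(-4 + K))*(2*K) = 2*K*(K + 2*K*(-4 + K)))
h(B) = B**3
38*(h(O(4)) - 44) = 38*((4**2*(-14 + 4*4))**3 - 44) = 38*((16*(-14 + 16))**3 - 44) = 38*((16*2)**3 - 44) = 38*(32**3 - 44) = 38*(32768 - 44) = 38*32724 = 1243512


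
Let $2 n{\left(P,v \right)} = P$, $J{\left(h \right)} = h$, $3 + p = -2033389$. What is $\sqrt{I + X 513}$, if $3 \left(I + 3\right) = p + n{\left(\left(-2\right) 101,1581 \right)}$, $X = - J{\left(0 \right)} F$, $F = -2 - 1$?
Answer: $i \sqrt{677834} \approx 823.31 i$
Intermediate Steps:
$p = -2033392$ ($p = -3 - 2033389 = -2033392$)
$F = -3$ ($F = -2 - 1 = -3$)
$n{\left(P,v \right)} = \frac{P}{2}$
$X = 0$ ($X = \left(-1\right) 0 \left(-3\right) = 0 \left(-3\right) = 0$)
$I = -677834$ ($I = -3 + \frac{-2033392 + \frac{\left(-2\right) 101}{2}}{3} = -3 + \frac{-2033392 + \frac{1}{2} \left(-202\right)}{3} = -3 + \frac{-2033392 - 101}{3} = -3 + \frac{1}{3} \left(-2033493\right) = -3 - 677831 = -677834$)
$\sqrt{I + X 513} = \sqrt{-677834 + 0 \cdot 513} = \sqrt{-677834 + 0} = \sqrt{-677834} = i \sqrt{677834}$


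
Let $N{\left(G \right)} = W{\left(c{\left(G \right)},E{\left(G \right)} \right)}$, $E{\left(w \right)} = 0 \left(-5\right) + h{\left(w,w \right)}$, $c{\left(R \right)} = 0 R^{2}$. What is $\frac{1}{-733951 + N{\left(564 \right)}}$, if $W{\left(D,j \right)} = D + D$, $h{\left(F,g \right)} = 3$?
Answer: $- \frac{1}{733951} \approx -1.3625 \cdot 10^{-6}$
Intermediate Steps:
$c{\left(R \right)} = 0$
$E{\left(w \right)} = 3$ ($E{\left(w \right)} = 0 \left(-5\right) + 3 = 0 + 3 = 3$)
$W{\left(D,j \right)} = 2 D$
$N{\left(G \right)} = 0$ ($N{\left(G \right)} = 2 \cdot 0 = 0$)
$\frac{1}{-733951 + N{\left(564 \right)}} = \frac{1}{-733951 + 0} = \frac{1}{-733951} = - \frac{1}{733951}$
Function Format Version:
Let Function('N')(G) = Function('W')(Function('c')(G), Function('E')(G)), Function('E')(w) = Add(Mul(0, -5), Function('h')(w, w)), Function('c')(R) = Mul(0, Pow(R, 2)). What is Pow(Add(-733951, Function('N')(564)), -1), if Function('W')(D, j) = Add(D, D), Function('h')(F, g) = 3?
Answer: Rational(-1, 733951) ≈ -1.3625e-6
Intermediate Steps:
Function('c')(R) = 0
Function('E')(w) = 3 (Function('E')(w) = Add(Mul(0, -5), 3) = Add(0, 3) = 3)
Function('W')(D, j) = Mul(2, D)
Function('N')(G) = 0 (Function('N')(G) = Mul(2, 0) = 0)
Pow(Add(-733951, Function('N')(564)), -1) = Pow(Add(-733951, 0), -1) = Pow(-733951, -1) = Rational(-1, 733951)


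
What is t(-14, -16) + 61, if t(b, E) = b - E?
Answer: 63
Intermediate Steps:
t(-14, -16) + 61 = (-14 - 1*(-16)) + 61 = (-14 + 16) + 61 = 2 + 61 = 63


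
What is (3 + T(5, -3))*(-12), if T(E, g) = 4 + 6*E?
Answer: -444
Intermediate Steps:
(3 + T(5, -3))*(-12) = (3 + (4 + 6*5))*(-12) = (3 + (4 + 30))*(-12) = (3 + 34)*(-12) = 37*(-12) = -444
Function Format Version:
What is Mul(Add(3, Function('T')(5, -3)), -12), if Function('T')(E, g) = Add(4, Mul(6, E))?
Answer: -444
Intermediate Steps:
Mul(Add(3, Function('T')(5, -3)), -12) = Mul(Add(3, Add(4, Mul(6, 5))), -12) = Mul(Add(3, Add(4, 30)), -12) = Mul(Add(3, 34), -12) = Mul(37, -12) = -444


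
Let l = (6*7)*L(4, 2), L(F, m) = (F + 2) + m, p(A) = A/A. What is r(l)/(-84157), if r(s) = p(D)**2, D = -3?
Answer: -1/84157 ≈ -1.1883e-5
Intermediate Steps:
p(A) = 1
L(F, m) = 2 + F + m (L(F, m) = (2 + F) + m = 2 + F + m)
l = 336 (l = (6*7)*(2 + 4 + 2) = 42*8 = 336)
r(s) = 1 (r(s) = 1**2 = 1)
r(l)/(-84157) = 1/(-84157) = 1*(-1/84157) = -1/84157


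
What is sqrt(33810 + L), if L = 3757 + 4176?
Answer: 13*sqrt(247) ≈ 204.31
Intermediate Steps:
L = 7933
sqrt(33810 + L) = sqrt(33810 + 7933) = sqrt(41743) = 13*sqrt(247)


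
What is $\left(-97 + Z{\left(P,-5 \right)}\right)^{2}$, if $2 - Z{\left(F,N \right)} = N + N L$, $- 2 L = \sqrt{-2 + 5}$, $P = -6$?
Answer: $\frac{32475}{4} + 450 \sqrt{3} \approx 8898.2$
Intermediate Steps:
$L = - \frac{\sqrt{3}}{2}$ ($L = - \frac{\sqrt{-2 + 5}}{2} = - \frac{\sqrt{3}}{2} \approx -0.86602$)
$Z{\left(F,N \right)} = 2 - N + \frac{N \sqrt{3}}{2}$ ($Z{\left(F,N \right)} = 2 - \left(N + N \left(- \frac{\sqrt{3}}{2}\right)\right) = 2 - \left(N - \frac{N \sqrt{3}}{2}\right) = 2 - N + \frac{N \sqrt{3}}{2}$)
$\left(-97 + Z{\left(P,-5 \right)}\right)^{2} = \left(-97 + \left(2 - -5 + \frac{1}{2} \left(-5\right) \sqrt{3}\right)\right)^{2} = \left(-97 + \left(2 + 5 - \frac{5 \sqrt{3}}{2}\right)\right)^{2} = \left(-97 + \left(7 - \frac{5 \sqrt{3}}{2}\right)\right)^{2} = \left(-90 - \frac{5 \sqrt{3}}{2}\right)^{2}$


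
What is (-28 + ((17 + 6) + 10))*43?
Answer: 215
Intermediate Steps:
(-28 + ((17 + 6) + 10))*43 = (-28 + (23 + 10))*43 = (-28 + 33)*43 = 5*43 = 215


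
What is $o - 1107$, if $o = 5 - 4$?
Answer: $-1106$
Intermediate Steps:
$o = 1$ ($o = 5 - 4 = 1$)
$o - 1107 = 1 - 1107 = -1106$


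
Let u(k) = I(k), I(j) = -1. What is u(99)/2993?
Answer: -1/2993 ≈ -0.00033411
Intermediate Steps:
u(k) = -1
u(99)/2993 = -1/2993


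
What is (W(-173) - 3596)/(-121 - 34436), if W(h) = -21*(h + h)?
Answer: -3670/34557 ≈ -0.10620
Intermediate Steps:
W(h) = -42*h
(W(-173) - 3596)/(-121 - 34436) = (-42*(-173) - 3596)/(-121 - 34436) = (7266 - 3596)/(-34557) = 3670*(-1/34557) = -3670/34557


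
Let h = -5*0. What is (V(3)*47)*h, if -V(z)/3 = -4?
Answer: 0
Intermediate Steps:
V(z) = 12 (V(z) = -3*(-4) = 12)
h = 0
(V(3)*47)*h = (12*47)*0 = 564*0 = 0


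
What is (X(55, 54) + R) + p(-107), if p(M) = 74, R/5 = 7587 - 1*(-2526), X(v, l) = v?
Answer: 50694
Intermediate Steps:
R = 50565 (R = 5*(7587 - 1*(-2526)) = 5*(7587 + 2526) = 5*10113 = 50565)
(X(55, 54) + R) + p(-107) = (55 + 50565) + 74 = 50620 + 74 = 50694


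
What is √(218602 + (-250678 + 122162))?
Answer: √90086 ≈ 300.14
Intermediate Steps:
√(218602 + (-250678 + 122162)) = √(218602 - 128516) = √90086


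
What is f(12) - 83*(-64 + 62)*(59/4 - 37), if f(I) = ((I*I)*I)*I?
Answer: 34085/2 ≈ 17043.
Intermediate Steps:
f(I) = I⁴ (f(I) = (I²*I)*I = I³*I = I⁴)
f(12) - 83*(-64 + 62)*(59/4 - 37) = 12⁴ - 83*(-64 + 62)*(59/4 - 37) = 20736 - (-166)*(59*(¼) - 37) = 20736 - (-166)*(59/4 - 37) = 20736 - (-166)*(-89)/4 = 20736 - 83*89/2 = 20736 - 7387/2 = 34085/2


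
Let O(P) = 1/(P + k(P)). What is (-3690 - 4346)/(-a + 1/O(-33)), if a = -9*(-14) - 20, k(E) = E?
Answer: 2009/43 ≈ 46.721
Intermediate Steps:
a = 106 (a = 126 - 20 = 106)
O(P) = 1/(2*P) (O(P) = 1/(P + P) = 1/(2*P))
(-3690 - 4346)/(-a + 1/O(-33)) = (-3690 - 4346)/(-1*106 + 1/((½)/(-33))) = -8036/(-106 + 1/((½)*(-1/33))) = -8036/(-106 + 1/(-1/66)) = -8036/(-106 - 66) = -8036/(-172) = -8036*(-1/172) = 2009/43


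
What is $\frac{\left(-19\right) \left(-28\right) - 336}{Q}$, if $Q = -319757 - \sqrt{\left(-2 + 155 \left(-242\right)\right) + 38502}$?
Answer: $- \frac{62672372}{102244538059} + \frac{588 \sqrt{110}}{102244538059} \approx -0.00061291$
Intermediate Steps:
$Q = -319757 - 3 \sqrt{110}$ ($Q = -319757 - \sqrt{\left(-2 - 37510\right) + 38502} = -319757 - \sqrt{-37512 + 38502} = -319757 - \sqrt{990} = -319757 - 3 \sqrt{110} \approx -3.1979 \cdot 10^{5}$)
$\frac{\left(-19\right) \left(-28\right) - 336}{Q} = \frac{\left(-19\right) \left(-28\right) - 336}{-319757 - 3 \sqrt{110}} = \frac{532 - 336}{-319757 - 3 \sqrt{110}} = \frac{196}{-319757 - 3 \sqrt{110}}$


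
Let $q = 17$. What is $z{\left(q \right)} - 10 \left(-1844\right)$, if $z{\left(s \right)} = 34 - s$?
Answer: $18457$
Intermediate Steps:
$z{\left(q \right)} - 10 \left(-1844\right) = \left(34 - 17\right) - 10 \left(-1844\right) = \left(34 - 17\right) - -18440 = 17 + 18440 = 18457$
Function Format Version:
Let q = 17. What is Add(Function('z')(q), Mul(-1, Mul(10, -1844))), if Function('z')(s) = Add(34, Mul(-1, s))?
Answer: 18457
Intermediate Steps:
Add(Function('z')(q), Mul(-1, Mul(10, -1844))) = Add(Add(34, Mul(-1, 17)), Mul(-1, Mul(10, -1844))) = Add(Add(34, -17), Mul(-1, -18440)) = Add(17, 18440) = 18457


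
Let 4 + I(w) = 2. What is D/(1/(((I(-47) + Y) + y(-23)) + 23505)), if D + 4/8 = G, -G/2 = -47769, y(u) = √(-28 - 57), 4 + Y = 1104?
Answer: 4701018225/2 + 191075*I*√85/2 ≈ 2.3505e+9 + 8.8081e+5*I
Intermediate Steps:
Y = 1100 (Y = -4 + 1104 = 1100)
y(u) = I*√85 (y(u) = √(-85) = I*√85)
G = 95538 (G = -2*(-47769) = 95538)
I(w) = -2 (I(w) = -4 + 2 = -2)
D = 191075/2 (D = -½ + 95538 = 191075/2 ≈ 95538.)
D/(1/(((I(-47) + Y) + y(-23)) + 23505)) = 191075/(2*(1/(((-2 + 1100) + I*√85) + 23505))) = 191075/(2*(1/((1098 + I*√85) + 23505))) = 191075/(2*(1/(24603 + I*√85))) = 191075*(24603 + I*√85)/2 = 4701018225/2 + 191075*I*√85/2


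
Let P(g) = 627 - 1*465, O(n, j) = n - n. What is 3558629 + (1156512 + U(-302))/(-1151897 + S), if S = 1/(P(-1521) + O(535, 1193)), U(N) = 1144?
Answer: 664066008113605/186607313 ≈ 3.5586e+6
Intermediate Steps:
O(n, j) = 0
P(g) = 162 (P(g) = 627 - 465 = 162)
S = 1/162 (S = 1/(162 + 0) = 1/162 ≈ 0.0061728)
3558629 + (1156512 + U(-302))/(-1151897 + S) = 3558629 + (1156512 + 1144)/(-1151897 + 1/162) = 3558629 + 1157656/(-186607313/162) = 3558629 + 1157656*(-162/186607313) = 3558629 - 187540272/186607313 = 664066008113605/186607313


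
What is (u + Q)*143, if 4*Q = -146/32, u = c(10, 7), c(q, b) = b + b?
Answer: 117689/64 ≈ 1838.9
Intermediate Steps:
c(q, b) = 2*b
u = 14 (u = 2*7 = 14)
Q = -73/64 (Q = (-146/32)/4 = (-146*1/32)/4 = (¼)*(-73/16) = -73/64 ≈ -1.1406)
(u + Q)*143 = (14 - 73/64)*143 = (823/64)*143 = 117689/64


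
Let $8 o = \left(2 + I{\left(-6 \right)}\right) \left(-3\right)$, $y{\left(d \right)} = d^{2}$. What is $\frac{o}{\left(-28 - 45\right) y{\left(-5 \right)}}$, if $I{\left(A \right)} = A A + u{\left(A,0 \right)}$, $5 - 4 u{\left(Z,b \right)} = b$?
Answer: $\frac{471}{58400} \approx 0.0080651$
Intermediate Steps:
$u{\left(Z,b \right)} = \frac{5}{4} - \frac{b}{4}$
$I{\left(A \right)} = \frac{5}{4} + A^{2}$ ($I{\left(A \right)} = A A + \left(\frac{5}{4} - 0\right) = A^{2} + \left(\frac{5}{4} + 0\right) = A^{2} + \frac{5}{4} = \frac{5}{4} + A^{2}$)
$o = - \frac{471}{32}$ ($o = \frac{\left(2 + \left(\frac{5}{4} + \left(-6\right)^{2}\right)\right) \left(-3\right)}{8} = \frac{\left(2 + \left(\frac{5}{4} + 36\right)\right) \left(-3\right)}{8} = \frac{\left(2 + \frac{149}{4}\right) \left(-3\right)}{8} = \frac{\frac{157}{4} \left(-3\right)}{8} = \frac{1}{8} \left(- \frac{471}{4}\right) = - \frac{471}{32} \approx -14.719$)
$\frac{o}{\left(-28 - 45\right) y{\left(-5 \right)}} = - \frac{471}{32 \left(-28 - 45\right) \left(-5\right)^{2}} = - \frac{471}{32 \left(\left(-73\right) 25\right)} = - \frac{471}{32 \left(-1825\right)} = \left(- \frac{471}{32}\right) \left(- \frac{1}{1825}\right) = \frac{471}{58400}$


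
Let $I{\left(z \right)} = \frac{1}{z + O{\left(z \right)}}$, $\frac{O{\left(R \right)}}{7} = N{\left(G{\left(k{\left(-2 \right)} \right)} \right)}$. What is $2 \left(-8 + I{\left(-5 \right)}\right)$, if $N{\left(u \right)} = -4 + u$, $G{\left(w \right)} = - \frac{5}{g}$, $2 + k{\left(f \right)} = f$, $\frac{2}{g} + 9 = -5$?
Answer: $- \frac{1695}{106} \approx -15.991$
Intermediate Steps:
$g = - \frac{1}{7}$ ($g = \frac{2}{-9 - 5} = \frac{2}{-14} = 2 \left(- \frac{1}{14}\right) = - \frac{1}{7} \approx -0.14286$)
$k{\left(f \right)} = -2 + f$
$G{\left(w \right)} = 35$ ($G{\left(w \right)} = - \frac{5}{- \frac{1}{7}} = \left(-5\right) \left(-7\right) = 35$)
$O{\left(R \right)} = 217$ ($O{\left(R \right)} = 7 \left(-4 + 35\right) = 7 \cdot 31 = 217$)
$I{\left(z \right)} = \frac{1}{217 + z}$ ($I{\left(z \right)} = \frac{1}{z + 217} = \frac{1}{217 + z}$)
$2 \left(-8 + I{\left(-5 \right)}\right) = 2 \left(-8 + \frac{1}{217 - 5}\right) = 2 \left(-8 + \frac{1}{212}\right) = 2 \left(- \frac{1695}{212}\right) = - \frac{1695}{106}$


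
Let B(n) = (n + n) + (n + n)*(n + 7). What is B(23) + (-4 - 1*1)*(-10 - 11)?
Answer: 1531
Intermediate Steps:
B(n) = 2*n + 2*n*(7 + n) (B(n) = 2*n + (2*n)*(7 + n) = 2*n + 2*n*(7 + n))
B(23) + (-4 - 1*1)*(-10 - 11) = 2*23*(8 + 23) + (-4 - 1*1)*(-10 - 11) = 2*23*31 + (-4 - 1)*(-21) = 1426 - 5*(-21) = 1426 + 105 = 1531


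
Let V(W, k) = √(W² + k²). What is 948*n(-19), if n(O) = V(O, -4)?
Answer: 948*√377 ≈ 18407.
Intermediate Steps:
n(O) = √(16 + O²) (n(O) = √(O² + (-4)²) = √(O² + 16) = √(16 + O²))
948*n(-19) = 948*√(16 + (-19)²) = 948*√(16 + 361) = 948*√377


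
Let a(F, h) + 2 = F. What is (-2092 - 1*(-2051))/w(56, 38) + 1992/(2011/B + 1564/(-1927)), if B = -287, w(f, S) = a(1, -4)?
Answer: -7515341/35155 ≈ -213.78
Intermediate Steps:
a(F, h) = -2 + F
w(f, S) = -1 (w(f, S) = -2 + 1 = -1)
(-2092 - 1*(-2051))/w(56, 38) + 1992/(2011/B + 1564/(-1927)) = (-2092 - 1*(-2051))/(-1) + 1992/(2011/(-287) + 1564/(-1927)) = (-2092 + 2051)*(-1) + 1992/(2011*(-1/287) + 1564*(-1/1927)) = -41*(-1) + 1992/(-2011/287 - 1564/1927) = 41 + 1992/(-105465/13489) = 41 + 1992*(-13489/105465) = 41 - 8956696/35155 = -7515341/35155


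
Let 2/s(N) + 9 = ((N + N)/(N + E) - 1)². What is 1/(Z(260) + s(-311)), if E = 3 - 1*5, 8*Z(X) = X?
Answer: 393120/12678431 ≈ 0.031007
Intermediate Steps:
Z(X) = X/8
E = -2 (E = 3 - 5 = -2)
s(N) = 2/(-9 + (-1 + 2*N/(-2 + N))²) (s(N) = 2/(-9 + ((N + N)/(N - 2) - 1)²) = 2/(-9 + ((2*N)/(-2 + N) - 1)²) = 2/(-9 + (2*N/(-2 + N) - 1)²) = 2/(-9 + (-1 + 2*N/(-2 + N))²))
1/(Z(260) + s(-311)) = 1/((⅛)*260 + (-1 - 311 - ¼*(-311)²)/(4 + (-311)² - 5*(-311))) = 1/(65/2 + (-1 - 311 - ¼*96721)/(4 + 96721 + 1555)) = 1/(65/2 + (-1 - 311 - 96721/4)/98280) = 1/(65/2 + (1/98280)*(-97969/4)) = 1/(65/2 - 97969/393120) = 1/(12678431/393120) = 393120/12678431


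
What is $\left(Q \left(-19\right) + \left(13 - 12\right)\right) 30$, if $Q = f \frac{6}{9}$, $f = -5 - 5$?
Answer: $3830$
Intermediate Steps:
$f = -10$ ($f = -5 - 5 = -10$)
$Q = - \frac{20}{3}$ ($Q = - 10 \cdot \frac{6}{9} = - 10 \cdot 6 \cdot \frac{1}{9} = \left(-10\right) \frac{2}{3} = - \frac{20}{3} \approx -6.6667$)
$\left(Q \left(-19\right) + \left(13 - 12\right)\right) 30 = \left(\left(- \frac{20}{3}\right) \left(-19\right) + \left(13 - 12\right)\right) 30 = \left(\frac{380}{3} + \left(13 - 12\right)\right) 30 = \left(\frac{380}{3} + 1\right) 30 = \frac{383}{3} \cdot 30 = 3830$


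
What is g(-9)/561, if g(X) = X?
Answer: -3/187 ≈ -0.016043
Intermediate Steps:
g(-9)/561 = -9/561 = (1/561)*(-9) = -3/187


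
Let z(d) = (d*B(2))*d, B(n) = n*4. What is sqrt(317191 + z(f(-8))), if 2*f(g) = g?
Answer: 19*sqrt(879) ≈ 563.31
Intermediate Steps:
f(g) = g/2
B(n) = 4*n
z(d) = 8*d**2 (z(d) = (d*(4*2))*d = (d*8)*d = (8*d)*d = 8*d**2)
sqrt(317191 + z(f(-8))) = sqrt(317191 + 8*((1/2)*(-8))**2) = sqrt(317191 + 8*(-4)**2) = sqrt(317191 + 8*16) = sqrt(317191 + 128) = sqrt(317319) = 19*sqrt(879)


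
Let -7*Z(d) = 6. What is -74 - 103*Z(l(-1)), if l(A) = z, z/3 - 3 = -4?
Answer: 100/7 ≈ 14.286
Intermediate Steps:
z = -3 (z = 9 + 3*(-4) = 9 - 12 = -3)
l(A) = -3
Z(d) = -6/7 (Z(d) = -⅐*6 = -6/7)
-74 - 103*Z(l(-1)) = -74 - 103*(-6/7) = -74 + 618/7 = 100/7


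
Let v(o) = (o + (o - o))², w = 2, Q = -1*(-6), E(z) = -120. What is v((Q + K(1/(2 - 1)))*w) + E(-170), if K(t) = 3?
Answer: 204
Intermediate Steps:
Q = 6
v(o) = o² (v(o) = (o + 0)² = o²)
v((Q + K(1/(2 - 1)))*w) + E(-170) = ((6 + 3)*2)² - 120 = (9*2)² - 120 = 18² - 120 = 324 - 120 = 204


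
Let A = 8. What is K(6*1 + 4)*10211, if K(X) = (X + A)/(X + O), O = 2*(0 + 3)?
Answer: 91899/8 ≈ 11487.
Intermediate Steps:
O = 6 (O = 2*3 = 6)
K(X) = (8 + X)/(6 + X) (K(X) = (X + 8)/(X + 6) = (8 + X)/(6 + X))
K(6*1 + 4)*10211 = ((8 + (6*1 + 4))/(6 + (6*1 + 4)))*10211 = ((8 + (6 + 4))/(6 + (6 + 4)))*10211 = ((8 + 10)/(6 + 10))*10211 = (18/16)*10211 = ((1/16)*18)*10211 = (9/8)*10211 = 91899/8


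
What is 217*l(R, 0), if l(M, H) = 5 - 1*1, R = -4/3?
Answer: 868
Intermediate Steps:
R = -4/3 (R = -4*1/3 = -4/3 ≈ -1.3333)
l(M, H) = 4 (l(M, H) = 5 - 1 = 4)
217*l(R, 0) = 217*4 = 868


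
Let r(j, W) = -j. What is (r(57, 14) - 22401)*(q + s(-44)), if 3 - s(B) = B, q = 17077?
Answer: -384570792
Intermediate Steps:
s(B) = 3 - B
(r(57, 14) - 22401)*(q + s(-44)) = (-1*57 - 22401)*(17077 + (3 - 1*(-44))) = (-57 - 22401)*(17077 + (3 + 44)) = -22458*(17077 + 47) = -22458*17124 = -384570792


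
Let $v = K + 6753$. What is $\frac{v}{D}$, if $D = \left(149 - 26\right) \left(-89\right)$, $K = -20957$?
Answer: $\frac{14204}{10947} \approx 1.2975$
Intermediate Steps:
$D = -10947$ ($D = 123 \left(-89\right) = -10947$)
$v = -14204$ ($v = -20957 + 6753 = -14204$)
$\frac{v}{D} = - \frac{14204}{-10947} = \left(-14204\right) \left(- \frac{1}{10947}\right) = \frac{14204}{10947}$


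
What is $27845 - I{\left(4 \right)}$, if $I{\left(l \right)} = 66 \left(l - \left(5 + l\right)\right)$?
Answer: $28175$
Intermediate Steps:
$I{\left(l \right)} = -330$ ($I{\left(l \right)} = 66 \left(-5\right) = -330$)
$27845 - I{\left(4 \right)} = 27845 - -330 = 27845 + 330 = 28175$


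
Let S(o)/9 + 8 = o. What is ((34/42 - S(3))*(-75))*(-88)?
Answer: 2116400/7 ≈ 3.0234e+5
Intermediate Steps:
S(o) = -72 + 9*o
((34/42 - S(3))*(-75))*(-88) = ((34/42 - (-72 + 9*3))*(-75))*(-88) = ((34*(1/42) - (-72 + 27))*(-75))*(-88) = ((17/21 - 1*(-45))*(-75))*(-88) = ((17/21 + 45)*(-75))*(-88) = ((962/21)*(-75))*(-88) = -24050/7*(-88) = 2116400/7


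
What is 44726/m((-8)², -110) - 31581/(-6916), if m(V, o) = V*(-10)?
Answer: -36139147/553280 ≈ -65.318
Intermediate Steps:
m(V, o) = -10*V
44726/m((-8)², -110) - 31581/(-6916) = 44726/((-10*(-8)²)) - 31581/(-6916) = 44726/((-10*64)) - 31581*(-1/6916) = 44726/(-640) + 31581/6916 = 44726*(-1/640) + 31581/6916 = -22363/320 + 31581/6916 = -36139147/553280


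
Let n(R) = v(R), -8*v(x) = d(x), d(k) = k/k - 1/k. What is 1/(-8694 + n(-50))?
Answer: -400/3477651 ≈ -0.00011502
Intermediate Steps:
d(k) = 1 - 1/k
v(x) = -(-1 + x)/(8*x)
n(R) = (1 - R)/(8*R)
1/(-8694 + n(-50)) = 1/(-8694 + (⅛)*(1 - 1*(-50))/(-50)) = 1/(-8694 + (⅛)*(-1/50)*(1 + 50)) = 1/(-8694 + (⅛)*(-1/50)*51) = 1/(-8694 - 51/400) = 1/(-3477651/400) = -400/3477651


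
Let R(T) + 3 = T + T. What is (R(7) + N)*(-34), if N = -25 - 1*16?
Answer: 1020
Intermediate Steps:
R(T) = -3 + 2*T (R(T) = -3 + (T + T) = -3 + 2*T)
N = -41 (N = -25 - 16 = -41)
(R(7) + N)*(-34) = ((-3 + 2*7) - 41)*(-34) = ((-3 + 14) - 41)*(-34) = (11 - 41)*(-34) = -30*(-34) = 1020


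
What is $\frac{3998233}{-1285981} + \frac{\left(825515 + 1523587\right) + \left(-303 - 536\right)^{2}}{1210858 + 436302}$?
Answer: $- \frac{2659599897717}{2118216463960} \approx -1.2556$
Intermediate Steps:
$\frac{3998233}{-1285981} + \frac{\left(825515 + 1523587\right) + \left(-303 - 536\right)^{2}}{1210858 + 436302} = 3998233 \left(- \frac{1}{1285981}\right) + \frac{2349102 + \left(-839\right)^{2}}{1647160} = - \frac{3998233}{1285981} + \left(2349102 + 703921\right) \frac{1}{1647160} = - \frac{3998233}{1285981} + 3053023 \cdot \frac{1}{1647160} = - \frac{3998233}{1285981} + \frac{3053023}{1647160} = - \frac{2659599897717}{2118216463960}$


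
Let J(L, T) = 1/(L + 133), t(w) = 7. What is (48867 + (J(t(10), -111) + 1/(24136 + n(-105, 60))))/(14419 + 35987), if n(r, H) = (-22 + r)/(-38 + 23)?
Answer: 2477722434727/2555754572280 ≈ 0.96947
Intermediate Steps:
J(L, T) = 1/(133 + L)
n(r, H) = 22/15 - r/15 (n(r, H) = (-22 + r)/(-15) = (-22 + r)*(-1/15) = 22/15 - r/15)
(48867 + (J(t(10), -111) + 1/(24136 + n(-105, 60))))/(14419 + 35987) = (48867 + (1/(133 + 7) + 1/(24136 + (22/15 - 1/15*(-105)))))/(14419 + 35987) = (48867 + (1/140 + 1/(24136 + (22/15 + 7))))/50406 = (48867 + (1/140 + 1/(24136 + 127/15)))*(1/50406) = (48867 + (1/140 + 1/(362167/15)))*(1/50406) = (48867 + (1/140 + 15/362167))*(1/50406) = (48867 + 364267/50703380)*(1/50406) = (2477722434727/50703380)*(1/50406) = 2477722434727/2555754572280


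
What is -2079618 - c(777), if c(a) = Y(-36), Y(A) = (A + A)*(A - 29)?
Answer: -2084298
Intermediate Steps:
Y(A) = 2*A*(-29 + A) (Y(A) = (2*A)*(-29 + A) = 2*A*(-29 + A))
c(a) = 4680 (c(a) = 2*(-36)*(-29 - 36) = 2*(-36)*(-65) = 4680)
-2079618 - c(777) = -2079618 - 1*4680 = -2079618 - 4680 = -2084298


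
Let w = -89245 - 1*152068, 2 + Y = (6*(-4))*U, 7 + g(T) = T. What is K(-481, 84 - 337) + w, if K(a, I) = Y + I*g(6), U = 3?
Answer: -241134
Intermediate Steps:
g(T) = -7 + T
Y = -74 (Y = -2 + (6*(-4))*3 = -2 - 24*3 = -2 - 72 = -74)
w = -241313 (w = -89245 - 152068 = -241313)
K(a, I) = -74 - I (K(a, I) = -74 + I*(-7 + 6) = -74 + I*(-1) = -74 - I)
K(-481, 84 - 337) + w = (-74 - (84 - 337)) - 241313 = (-74 - 1*(-253)) - 241313 = (-74 + 253) - 241313 = 179 - 241313 = -241134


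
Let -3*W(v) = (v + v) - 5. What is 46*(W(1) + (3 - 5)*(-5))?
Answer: 506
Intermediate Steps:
W(v) = 5/3 - 2*v/3 (W(v) = -((v + v) - 5)/3 = -(2*v - 5)/3 = -(-5 + 2*v)/3 = 5/3 - 2*v/3)
46*(W(1) + (3 - 5)*(-5)) = 46*((5/3 - 2/3*1) + (3 - 5)*(-5)) = 46*((5/3 - 2/3) - 2*(-5)) = 46*(1 + 10) = 46*11 = 506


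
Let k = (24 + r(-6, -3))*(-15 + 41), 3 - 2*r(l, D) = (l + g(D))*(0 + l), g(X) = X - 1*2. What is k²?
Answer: 38025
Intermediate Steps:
g(X) = -2 + X (g(X) = X - 2 = -2 + X)
r(l, D) = 3/2 - l*(-2 + D + l)/2 (r(l, D) = 3/2 - (l + (-2 + D))*(0 + l)/2 = 3/2 - (-2 + D + l)*l/2 = 3/2 - l*(-2 + D + l)/2)
k = -195 (k = (24 + (3/2 - ½*(-6)² - ½*(-6)*(-2 - 3)))*(-15 + 41) = (24 + (3/2 - ½*36 - ½*(-6)*(-5)))*26 = (24 + (3/2 - 18 - 15))*26 = (24 - 63/2)*26 = -15/2*26 = -195)
k² = (-195)² = 38025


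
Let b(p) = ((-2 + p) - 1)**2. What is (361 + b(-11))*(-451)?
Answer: -251207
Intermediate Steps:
b(p) = (-3 + p)**2
(361 + b(-11))*(-451) = (361 + (-3 - 11)**2)*(-451) = (361 + (-14)**2)*(-451) = (361 + 196)*(-451) = 557*(-451) = -251207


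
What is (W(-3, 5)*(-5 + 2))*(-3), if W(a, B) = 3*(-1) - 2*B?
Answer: -117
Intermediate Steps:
W(a, B) = -3 - 2*B
(W(-3, 5)*(-5 + 2))*(-3) = ((-3 - 2*5)*(-5 + 2))*(-3) = ((-3 - 10)*(-3))*(-3) = -13*(-3)*(-3) = 39*(-3) = -117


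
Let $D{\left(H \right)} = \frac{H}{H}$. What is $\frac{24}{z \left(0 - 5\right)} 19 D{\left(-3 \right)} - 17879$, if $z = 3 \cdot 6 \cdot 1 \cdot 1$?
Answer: $- \frac{268261}{15} \approx -17884.0$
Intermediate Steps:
$D{\left(H \right)} = 1$
$z = 18$ ($z = 3 \cdot 6 \cdot 1 = 3 \cdot 6 = 18$)
$\frac{24}{z \left(0 - 5\right)} 19 D{\left(-3 \right)} - 17879 = \frac{24}{18 \left(0 - 5\right)} 19 \cdot 1 - 17879 = \frac{24}{18 \left(-5\right)} 19 \cdot 1 - 17879 = \frac{24}{-90} \cdot 19 \cdot 1 - 17879 = 24 \left(- \frac{1}{90}\right) 19 \cdot 1 - 17879 = \left(- \frac{4}{15}\right) 19 \cdot 1 - 17879 = \left(- \frac{76}{15}\right) 1 - 17879 = - \frac{76}{15} - 17879 = - \frac{268261}{15}$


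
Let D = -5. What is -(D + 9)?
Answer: -4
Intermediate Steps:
-(D + 9) = -(-5 + 9) = -1*4 = -4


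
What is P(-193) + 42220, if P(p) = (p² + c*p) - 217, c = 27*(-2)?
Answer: 89674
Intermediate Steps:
c = -54
P(p) = -217 + p² - 54*p (P(p) = (p² - 54*p) - 217 = -217 + p² - 54*p)
P(-193) + 42220 = (-217 + (-193)² - 54*(-193)) + 42220 = (-217 + 37249 + 10422) + 42220 = 47454 + 42220 = 89674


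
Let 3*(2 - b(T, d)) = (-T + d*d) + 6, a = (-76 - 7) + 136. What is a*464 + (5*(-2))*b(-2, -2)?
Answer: 24612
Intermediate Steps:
a = 53 (a = -83 + 136 = 53)
b(T, d) = -d**2/3 + T/3 (b(T, d) = 2 - ((-T + d*d) + 6)/3 = 2 - ((-T + d**2) + 6)/3 = 2 - ((d**2 - T) + 6)/3 = 2 - (6 + d**2 - T)/3 = 2 + (-2 - d**2/3 + T/3) = -d**2/3 + T/3)
a*464 + (5*(-2))*b(-2, -2) = 53*464 + (5*(-2))*(-1/3*(-2)**2 + (1/3)*(-2)) = 24592 - 10*(-1/3*4 - 2/3) = 24592 - 10*(-4/3 - 2/3) = 24592 - 10*(-2) = 24592 + 20 = 24612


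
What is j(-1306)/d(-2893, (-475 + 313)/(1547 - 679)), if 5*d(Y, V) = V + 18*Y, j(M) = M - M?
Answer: 0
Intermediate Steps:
j(M) = 0
d(Y, V) = V/5 + 18*Y/5 (d(Y, V) = (V + 18*Y)/5 = V/5 + 18*Y/5)
j(-1306)/d(-2893, (-475 + 313)/(1547 - 679)) = 0/(((-475 + 313)/(1547 - 679))/5 + (18/5)*(-2893)) = 0/((-162/868)/5 - 52074/5) = 0/((-162*1/868)/5 - 52074/5) = 0/((⅕)*(-81/434) - 52074/5) = 0/(-81/2170 - 52074/5) = 0/(-22600197/2170) = 0*(-2170/22600197) = 0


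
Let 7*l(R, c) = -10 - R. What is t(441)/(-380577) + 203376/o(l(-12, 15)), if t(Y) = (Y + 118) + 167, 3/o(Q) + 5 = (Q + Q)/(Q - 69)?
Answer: -20717461131554/61019179 ≈ -3.3952e+5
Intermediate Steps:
l(R, c) = -10/7 - R/7 (l(R, c) = (-10 - R)/7 = -10/7 - R/7)
o(Q) = 3/(-5 + 2*Q/(-69 + Q)) (o(Q) = 3/(-5 + (Q + Q)/(Q - 69)) = 3/(-5 + (2*Q)/(-69 + Q)) = 3/(-5 + 2*Q/(-69 + Q)))
t(Y) = 285 + Y (t(Y) = (118 + Y) + 167 = 285 + Y)
t(441)/(-380577) + 203376/o(l(-12, 15)) = (285 + 441)/(-380577) + 203376/(((69 - (-10/7 - ⅐*(-12)))/(-115 + (-10/7 - ⅐*(-12))))) = 726*(-1/380577) + 203376/(((69 - (-10/7 + 12/7))/(-115 + (-10/7 + 12/7)))) = -242/126859 + 203376/(((69 - 1*2/7)/(-115 + 2/7))) = -242/126859 + 203376/(((69 - 2/7)/(-803/7))) = -242/126859 + 203376/((-7/803*481/7)) = -242/126859 + 203376/(-481/803) = -242/126859 + 203376*(-803/481) = -242/126859 - 163310928/481 = -20717461131554/61019179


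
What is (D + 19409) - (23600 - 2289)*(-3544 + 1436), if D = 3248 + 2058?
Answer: 44948303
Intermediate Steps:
D = 5306
(D + 19409) - (23600 - 2289)*(-3544 + 1436) = (5306 + 19409) - (23600 - 2289)*(-3544 + 1436) = 24715 - 21311*(-2108) = 24715 - 1*(-44923588) = 24715 + 44923588 = 44948303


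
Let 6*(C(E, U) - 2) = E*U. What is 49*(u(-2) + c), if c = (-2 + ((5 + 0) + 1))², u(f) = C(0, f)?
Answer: 882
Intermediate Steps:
C(E, U) = 2 + E*U/6 (C(E, U) = 2 + (E*U)/6 = 2 + E*U/6)
u(f) = 2 (u(f) = 2 + (⅙)*0*f = 2 + 0 = 2)
c = 16 (c = (-2 + (5 + 1))² = (-2 + 6)² = 4² = 16)
49*(u(-2) + c) = 49*(2 + 16) = 49*18 = 882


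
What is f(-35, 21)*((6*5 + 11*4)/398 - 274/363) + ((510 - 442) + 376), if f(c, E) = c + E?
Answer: 32648558/72237 ≈ 451.96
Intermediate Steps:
f(c, E) = E + c
f(-35, 21)*((6*5 + 11*4)/398 - 274/363) + ((510 - 442) + 376) = (21 - 35)*((6*5 + 11*4)/398 - 274/363) + ((510 - 442) + 376) = -14*((30 + 44)*(1/398) - 274*1/363) + (68 + 376) = -14*(74*(1/398) - 274/363) + 444 = -14*(37/199 - 274/363) + 444 = -14*(-41095/72237) + 444 = 575330/72237 + 444 = 32648558/72237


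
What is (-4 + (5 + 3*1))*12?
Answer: 48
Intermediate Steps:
(-4 + (5 + 3*1))*12 = (-4 + (5 + 3))*12 = (-4 + 8)*12 = 4*12 = 48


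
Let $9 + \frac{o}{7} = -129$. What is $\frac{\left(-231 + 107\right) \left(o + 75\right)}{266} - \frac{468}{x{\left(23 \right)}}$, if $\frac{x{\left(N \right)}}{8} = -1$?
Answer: $\frac{126045}{266} \approx 473.85$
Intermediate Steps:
$o = -966$ ($o = -63 + 7 \left(-129\right) = -63 - 903 = -966$)
$x{\left(N \right)} = -8$ ($x{\left(N \right)} = 8 \left(-1\right) = -8$)
$\frac{\left(-231 + 107\right) \left(o + 75\right)}{266} - \frac{468}{x{\left(23 \right)}} = \frac{\left(-231 + 107\right) \left(-966 + 75\right)}{266} - \frac{468}{-8} = \left(-124\right) \left(-891\right) \frac{1}{266} - - \frac{117}{2} = 110484 \cdot \frac{1}{266} + \frac{117}{2} = \frac{55242}{133} + \frac{117}{2} = \frac{126045}{266}$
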